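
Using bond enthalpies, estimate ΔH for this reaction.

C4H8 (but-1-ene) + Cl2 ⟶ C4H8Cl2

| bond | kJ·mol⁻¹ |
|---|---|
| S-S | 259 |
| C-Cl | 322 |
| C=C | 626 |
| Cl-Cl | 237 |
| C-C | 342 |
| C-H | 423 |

ΔH ≈ −123 kJ

Bonds broken (reactants):
  C-C: 2 × 342 = 684
  C-H: 8 × 423 = 3384
  C=C: 1 × 626 = 626
  Cl-Cl: 1 × 237 = 237
  Σ(broken) = 4931 kJ
Bonds formed (products):
  C-C: 3 × 342 = 1026
  C-Cl: 2 × 322 = 644
  C-H: 8 × 423 = 3384
  Σ(formed) = 5054 kJ
ΔH = Σ(broken) − Σ(formed) = 4931 − 5054 = −123 kJ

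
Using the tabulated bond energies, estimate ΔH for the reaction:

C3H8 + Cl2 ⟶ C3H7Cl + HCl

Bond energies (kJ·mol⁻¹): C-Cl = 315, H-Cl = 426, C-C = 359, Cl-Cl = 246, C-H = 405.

Bonds broken (reactants):
  C-C: 2 × 359 = 718
  C-H: 8 × 405 = 3240
  Cl-Cl: 1 × 246 = 246
  Σ(broken) = 4204 kJ
Bonds formed (products):
  C-C: 2 × 359 = 718
  C-Cl: 1 × 315 = 315
  C-H: 7 × 405 = 2835
  H-Cl: 1 × 426 = 426
  Σ(formed) = 4294 kJ
ΔH = Σ(broken) − Σ(formed) = 4204 − 4294 = −90 kJ

ΔH ≈ −90 kJ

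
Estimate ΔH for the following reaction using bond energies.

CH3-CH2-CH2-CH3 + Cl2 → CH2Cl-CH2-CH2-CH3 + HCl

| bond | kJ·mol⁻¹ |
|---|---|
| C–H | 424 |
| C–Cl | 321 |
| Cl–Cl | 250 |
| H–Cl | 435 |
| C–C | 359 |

Bonds broken (reactants):
  C–C: 3 × 359 = 1077
  C–H: 10 × 424 = 4240
  Cl–Cl: 1 × 250 = 250
  Σ(broken) = 5567 kJ
Bonds formed (products):
  C–C: 3 × 359 = 1077
  C–Cl: 1 × 321 = 321
  C–H: 9 × 424 = 3816
  H–Cl: 1 × 435 = 435
  Σ(formed) = 5649 kJ
ΔH = Σ(broken) − Σ(formed) = 5567 − 5649 = −82 kJ

ΔH ≈ −82 kJ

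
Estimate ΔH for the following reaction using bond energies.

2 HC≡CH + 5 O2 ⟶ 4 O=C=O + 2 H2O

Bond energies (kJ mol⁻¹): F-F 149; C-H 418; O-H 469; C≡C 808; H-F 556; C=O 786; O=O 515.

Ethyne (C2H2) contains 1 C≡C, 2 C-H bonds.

ΔH ≈ −2301 kJ

Bonds broken (reactants):
  C≡C: 2 × 808 = 1616
  C-H: 4 × 418 = 1672
  O=O: 5 × 515 = 2575
  Σ(broken) = 5863 kJ
Bonds formed (products):
  C=O: 8 × 786 = 6288
  O-H: 4 × 469 = 1876
  Σ(formed) = 8164 kJ
ΔH = Σ(broken) − Σ(formed) = 5863 − 8164 = −2301 kJ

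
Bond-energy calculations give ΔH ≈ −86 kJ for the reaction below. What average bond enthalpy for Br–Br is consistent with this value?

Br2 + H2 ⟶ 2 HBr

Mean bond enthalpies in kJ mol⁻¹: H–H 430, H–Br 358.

Let D be the Br–Br bond energy.
Σ(broken) = 1×D + 1×430 = 430 + D
Σ(formed) = 2×358 = 716
ΔH = Σ(broken) − Σ(formed) = (430 + D) − (716) = −286 + D
Setting this equal to −86 kJ gives D = 200 kJ/mol.

D(Br–Br) ≈ 200 kJ/mol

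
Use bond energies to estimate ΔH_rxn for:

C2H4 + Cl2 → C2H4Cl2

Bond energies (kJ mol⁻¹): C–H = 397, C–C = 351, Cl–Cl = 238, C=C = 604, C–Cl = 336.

Bonds broken (reactants):
  C–H: 4 × 397 = 1588
  C=C: 1 × 604 = 604
  Cl–Cl: 1 × 238 = 238
  Σ(broken) = 2430 kJ
Bonds formed (products):
  C–C: 1 × 351 = 351
  C–Cl: 2 × 336 = 672
  C–H: 4 × 397 = 1588
  Σ(formed) = 2611 kJ
ΔH = Σ(broken) − Σ(formed) = 2430 − 2611 = −181 kJ

ΔH ≈ −181 kJ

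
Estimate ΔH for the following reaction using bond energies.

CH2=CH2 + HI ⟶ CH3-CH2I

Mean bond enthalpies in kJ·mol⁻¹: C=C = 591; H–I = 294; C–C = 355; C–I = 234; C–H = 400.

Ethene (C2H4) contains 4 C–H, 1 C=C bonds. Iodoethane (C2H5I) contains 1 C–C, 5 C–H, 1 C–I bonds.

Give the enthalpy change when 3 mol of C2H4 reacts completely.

Bonds broken (reactants):
  C–H: 4 × 400 = 1600
  C=C: 1 × 591 = 591
  H–I: 1 × 294 = 294
  Σ(broken) = 2485 kJ
Bonds formed (products):
  C–C: 1 × 355 = 355
  C–H: 5 × 400 = 2000
  C–I: 1 × 234 = 234
  Σ(formed) = 2589 kJ
ΔH = Σ(broken) − Σ(formed) = 2485 − 2589 = −104 kJ
For 3× the reaction as written: 3 × (−104) = −312 kJ

ΔH = −312 kJ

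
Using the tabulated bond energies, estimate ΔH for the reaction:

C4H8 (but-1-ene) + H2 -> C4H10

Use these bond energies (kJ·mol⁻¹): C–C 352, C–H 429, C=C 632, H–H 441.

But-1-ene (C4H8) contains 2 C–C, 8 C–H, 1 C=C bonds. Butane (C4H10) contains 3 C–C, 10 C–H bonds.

ΔH ≈ −137 kJ

Bonds broken (reactants):
  C–C: 2 × 352 = 704
  C–H: 8 × 429 = 3432
  C=C: 1 × 632 = 632
  H–H: 1 × 441 = 441
  Σ(broken) = 5209 kJ
Bonds formed (products):
  C–C: 3 × 352 = 1056
  C–H: 10 × 429 = 4290
  Σ(formed) = 5346 kJ
ΔH = Σ(broken) − Σ(formed) = 5209 − 5346 = −137 kJ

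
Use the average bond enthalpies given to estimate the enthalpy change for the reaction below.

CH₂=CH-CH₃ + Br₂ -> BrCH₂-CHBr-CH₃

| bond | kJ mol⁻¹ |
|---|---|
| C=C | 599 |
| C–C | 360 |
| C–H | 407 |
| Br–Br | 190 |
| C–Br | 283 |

Bonds broken (reactants):
  Br–Br: 1 × 190 = 190
  C–C: 1 × 360 = 360
  C–H: 6 × 407 = 2442
  C=C: 1 × 599 = 599
  Σ(broken) = 3591 kJ
Bonds formed (products):
  C–Br: 2 × 283 = 566
  C–C: 2 × 360 = 720
  C–H: 6 × 407 = 2442
  Σ(formed) = 3728 kJ
ΔH = Σ(broken) − Σ(formed) = 3591 − 3728 = −137 kJ

ΔH ≈ −137 kJ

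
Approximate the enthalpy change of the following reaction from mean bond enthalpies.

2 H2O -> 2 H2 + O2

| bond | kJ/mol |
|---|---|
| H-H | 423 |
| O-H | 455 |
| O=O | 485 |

ΔH ≈ +489 kJ

Bonds broken (reactants):
  O-H: 4 × 455 = 1820
  Σ(broken) = 1820 kJ
Bonds formed (products):
  H-H: 2 × 423 = 846
  O=O: 1 × 485 = 485
  Σ(formed) = 1331 kJ
ΔH = Σ(broken) − Σ(formed) = 1820 − 1331 = +489 kJ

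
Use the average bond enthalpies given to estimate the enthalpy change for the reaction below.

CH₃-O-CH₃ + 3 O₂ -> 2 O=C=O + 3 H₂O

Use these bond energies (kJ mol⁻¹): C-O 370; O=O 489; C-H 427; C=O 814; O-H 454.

ΔH ≈ −1211 kJ

Bonds broken (reactants):
  C-H: 6 × 427 = 2562
  C-O: 2 × 370 = 740
  O=O: 3 × 489 = 1467
  Σ(broken) = 4769 kJ
Bonds formed (products):
  C=O: 4 × 814 = 3256
  O-H: 6 × 454 = 2724
  Σ(formed) = 5980 kJ
ΔH = Σ(broken) − Σ(formed) = 4769 − 5980 = −1211 kJ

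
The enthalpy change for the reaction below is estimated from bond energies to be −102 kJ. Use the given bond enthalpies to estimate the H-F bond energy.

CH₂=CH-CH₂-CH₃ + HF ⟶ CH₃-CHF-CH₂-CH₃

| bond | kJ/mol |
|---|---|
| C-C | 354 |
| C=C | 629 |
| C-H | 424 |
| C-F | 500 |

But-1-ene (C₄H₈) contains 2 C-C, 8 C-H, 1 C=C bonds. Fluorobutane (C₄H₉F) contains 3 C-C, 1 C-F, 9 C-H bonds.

D(H-F) ≈ 547 kJ/mol

Let D be the H-F bond energy.
Σ(broken) = 2×354 + 8×424 + 1×629 + 1×D = 4729 + D
Σ(formed) = 3×354 + 1×500 + 9×424 = 5378
ΔH = Σ(broken) − Σ(formed) = (4729 + D) − (5378) = −649 + D
Setting this equal to −102 kJ gives D = 547 kJ/mol.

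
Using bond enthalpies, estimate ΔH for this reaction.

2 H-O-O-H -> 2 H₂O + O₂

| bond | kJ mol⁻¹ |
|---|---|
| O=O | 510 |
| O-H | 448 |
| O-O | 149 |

ΔH ≈ −212 kJ

Bonds broken (reactants):
  O-H: 4 × 448 = 1792
  O-O: 2 × 149 = 298
  Σ(broken) = 2090 kJ
Bonds formed (products):
  O-H: 4 × 448 = 1792
  O=O: 1 × 510 = 510
  Σ(formed) = 2302 kJ
ΔH = Σ(broken) − Σ(formed) = 2090 − 2302 = −212 kJ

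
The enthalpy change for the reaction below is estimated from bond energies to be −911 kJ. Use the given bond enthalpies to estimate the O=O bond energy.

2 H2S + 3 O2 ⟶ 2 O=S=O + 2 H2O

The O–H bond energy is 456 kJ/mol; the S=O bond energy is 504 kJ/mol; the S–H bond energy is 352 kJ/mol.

D(O=O) ≈ 507 kJ/mol

Let D be the O=O bond energy.
Σ(broken) = 3×D + 4×352 = 1408 + 3D
Σ(formed) = 4×456 + 4×504 = 3840
ΔH = Σ(broken) − Σ(formed) = (1408 + 3D) − (3840) = −2432 + 3D
Setting this equal to −911 kJ gives 3D = 1521, so D = 507 kJ/mol.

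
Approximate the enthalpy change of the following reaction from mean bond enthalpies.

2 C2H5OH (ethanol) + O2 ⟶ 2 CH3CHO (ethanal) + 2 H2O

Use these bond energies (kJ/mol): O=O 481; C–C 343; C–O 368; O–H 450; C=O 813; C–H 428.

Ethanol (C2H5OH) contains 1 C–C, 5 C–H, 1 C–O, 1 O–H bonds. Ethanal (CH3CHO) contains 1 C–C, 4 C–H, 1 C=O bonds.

ΔH ≈ −453 kJ

Bonds broken (reactants):
  C–C: 2 × 343 = 686
  C–H: 10 × 428 = 4280
  C–O: 2 × 368 = 736
  O–H: 2 × 450 = 900
  O=O: 1 × 481 = 481
  Σ(broken) = 7083 kJ
Bonds formed (products):
  C–C: 2 × 343 = 686
  C–H: 8 × 428 = 3424
  C=O: 2 × 813 = 1626
  O–H: 4 × 450 = 1800
  Σ(formed) = 7536 kJ
ΔH = Σ(broken) − Σ(formed) = 7083 − 7536 = −453 kJ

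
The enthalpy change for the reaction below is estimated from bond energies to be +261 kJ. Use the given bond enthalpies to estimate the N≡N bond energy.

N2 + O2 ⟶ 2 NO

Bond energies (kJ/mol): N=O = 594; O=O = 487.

Let D be the N≡N bond energy.
Σ(broken) = 1×D + 1×487 = 487 + D
Σ(formed) = 2×594 = 1188
ΔH = Σ(broken) − Σ(formed) = (487 + D) − (1188) = −701 + D
Setting this equal to +261 kJ gives D = 962 kJ/mol.

D(N≡N) ≈ 962 kJ/mol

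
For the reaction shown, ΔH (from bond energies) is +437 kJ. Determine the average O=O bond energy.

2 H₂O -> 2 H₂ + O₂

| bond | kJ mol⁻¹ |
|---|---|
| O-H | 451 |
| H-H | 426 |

Let D be the O=O bond energy.
Σ(broken) = 4×451 = 1804
Σ(formed) = 2×426 + 1×D = 852 + D
ΔH = Σ(broken) − Σ(formed) = (1804) − (852 + D) = +952 − D
Setting this equal to +437 kJ gives D = 515 kJ/mol.

D(O=O) ≈ 515 kJ/mol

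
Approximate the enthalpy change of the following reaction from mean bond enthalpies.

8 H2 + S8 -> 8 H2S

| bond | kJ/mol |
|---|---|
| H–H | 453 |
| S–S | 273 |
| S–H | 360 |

ΔH ≈ +48 kJ

Bonds broken (reactants):
  H–H: 8 × 453 = 3624
  S–S: 8 × 273 = 2184
  Σ(broken) = 5808 kJ
Bonds formed (products):
  S–H: 16 × 360 = 5760
  Σ(formed) = 5760 kJ
ΔH = Σ(broken) − Σ(formed) = 5808 − 5760 = +48 kJ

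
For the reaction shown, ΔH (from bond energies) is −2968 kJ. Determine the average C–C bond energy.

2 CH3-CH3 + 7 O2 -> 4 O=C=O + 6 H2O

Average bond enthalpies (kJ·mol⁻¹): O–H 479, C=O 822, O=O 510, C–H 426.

D(C–C) ≈ 337 kJ/mol

Let D be the C–C bond energy.
Σ(broken) = 2×D + 12×426 + 7×510 = 8682 + 2D
Σ(formed) = 8×822 + 12×479 = 12324
ΔH = Σ(broken) − Σ(formed) = (8682 + 2D) − (12324) = −3642 + 2D
Setting this equal to −2968 kJ gives 2D = 674, so D = 337 kJ/mol.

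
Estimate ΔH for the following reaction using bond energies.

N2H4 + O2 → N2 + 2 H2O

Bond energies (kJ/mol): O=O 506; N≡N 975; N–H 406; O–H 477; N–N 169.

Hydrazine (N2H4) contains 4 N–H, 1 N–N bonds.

ΔH ≈ −584 kJ

Bonds broken (reactants):
  N–H: 4 × 406 = 1624
  N–N: 1 × 169 = 169
  O=O: 1 × 506 = 506
  Σ(broken) = 2299 kJ
Bonds formed (products):
  N≡N: 1 × 975 = 975
  O–H: 4 × 477 = 1908
  Σ(formed) = 2883 kJ
ΔH = Σ(broken) − Σ(formed) = 2299 − 2883 = −584 kJ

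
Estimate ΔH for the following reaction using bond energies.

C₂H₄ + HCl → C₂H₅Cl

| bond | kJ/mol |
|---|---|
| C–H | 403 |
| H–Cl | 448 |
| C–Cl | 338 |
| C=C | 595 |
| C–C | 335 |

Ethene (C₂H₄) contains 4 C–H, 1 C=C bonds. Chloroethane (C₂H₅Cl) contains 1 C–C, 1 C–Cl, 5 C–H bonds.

ΔH ≈ −33 kJ

Bonds broken (reactants):
  C–H: 4 × 403 = 1612
  C=C: 1 × 595 = 595
  H–Cl: 1 × 448 = 448
  Σ(broken) = 2655 kJ
Bonds formed (products):
  C–C: 1 × 335 = 335
  C–Cl: 1 × 338 = 338
  C–H: 5 × 403 = 2015
  Σ(formed) = 2688 kJ
ΔH = Σ(broken) − Σ(formed) = 2655 − 2688 = −33 kJ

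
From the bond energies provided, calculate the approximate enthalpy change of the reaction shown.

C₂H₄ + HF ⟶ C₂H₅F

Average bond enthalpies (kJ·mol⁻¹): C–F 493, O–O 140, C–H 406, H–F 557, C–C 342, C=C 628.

ΔH ≈ −56 kJ

Bonds broken (reactants):
  C–H: 4 × 406 = 1624
  C=C: 1 × 628 = 628
  H–F: 1 × 557 = 557
  Σ(broken) = 2809 kJ
Bonds formed (products):
  C–C: 1 × 342 = 342
  C–F: 1 × 493 = 493
  C–H: 5 × 406 = 2030
  Σ(formed) = 2865 kJ
ΔH = Σ(broken) − Σ(formed) = 2809 − 2865 = −56 kJ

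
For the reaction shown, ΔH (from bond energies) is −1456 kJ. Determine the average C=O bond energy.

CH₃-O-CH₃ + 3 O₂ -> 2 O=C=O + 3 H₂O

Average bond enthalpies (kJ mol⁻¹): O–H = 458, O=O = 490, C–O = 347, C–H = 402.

Let D be the C=O bond energy.
Σ(broken) = 6×402 + 2×347 + 3×490 = 4576
Σ(formed) = 4×D + 6×458 = 2748 + 4D
ΔH = Σ(broken) − Σ(formed) = (4576) − (2748 + 4D) = +1828 − 4D
Setting this equal to −1456 kJ gives 4D = 3284, so D = 821 kJ/mol.

D(C=O) ≈ 821 kJ/mol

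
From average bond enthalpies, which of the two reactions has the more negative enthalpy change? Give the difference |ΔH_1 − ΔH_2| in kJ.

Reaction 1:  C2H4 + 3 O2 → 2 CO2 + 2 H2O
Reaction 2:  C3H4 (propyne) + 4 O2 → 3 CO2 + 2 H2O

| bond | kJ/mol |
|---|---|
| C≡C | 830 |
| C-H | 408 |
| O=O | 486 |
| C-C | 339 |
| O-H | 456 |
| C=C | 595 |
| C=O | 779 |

Reaction 1:
  Bonds broken (reactants):
    C-H: 4 × 408 = 1632
    C=C: 1 × 595 = 595
    O=O: 3 × 486 = 1458
    Σ(broken) = 3685 kJ
  Bonds formed (products):
    C=O: 4 × 779 = 3116
    O-H: 4 × 456 = 1824
    Σ(formed) = 4940 kJ
  ΔH_1 = 3685 − 4940 = −1255 kJ
Reaction 2:
  Bonds broken (reactants):
    C≡C: 1 × 830 = 830
    C-C: 1 × 339 = 339
    C-H: 4 × 408 = 1632
    O=O: 4 × 486 = 1944
    Σ(broken) = 4745 kJ
  Bonds formed (products):
    C=O: 6 × 779 = 4674
    O-H: 4 × 456 = 1824
    Σ(formed) = 6498 kJ
  ΔH_2 = 4745 − 6498 = −1753 kJ
ΔH_1 − ΔH_2 = +498 kJ, so reaction 2 has the more negative ΔH; |ΔH_1 − ΔH_2| = 498 kJ.

Reaction 2, by 498 kJ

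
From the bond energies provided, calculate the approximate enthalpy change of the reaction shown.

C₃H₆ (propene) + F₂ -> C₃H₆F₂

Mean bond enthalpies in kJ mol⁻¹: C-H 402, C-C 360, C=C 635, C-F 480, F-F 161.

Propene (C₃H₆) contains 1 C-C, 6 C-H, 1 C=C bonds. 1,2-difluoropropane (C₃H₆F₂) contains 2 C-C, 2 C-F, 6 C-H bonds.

Bonds broken (reactants):
  C-C: 1 × 360 = 360
  C-H: 6 × 402 = 2412
  C=C: 1 × 635 = 635
  F-F: 1 × 161 = 161
  Σ(broken) = 3568 kJ
Bonds formed (products):
  C-C: 2 × 360 = 720
  C-F: 2 × 480 = 960
  C-H: 6 × 402 = 2412
  Σ(formed) = 4092 kJ
ΔH = Σ(broken) − Σ(formed) = 3568 − 4092 = −524 kJ

ΔH ≈ −524 kJ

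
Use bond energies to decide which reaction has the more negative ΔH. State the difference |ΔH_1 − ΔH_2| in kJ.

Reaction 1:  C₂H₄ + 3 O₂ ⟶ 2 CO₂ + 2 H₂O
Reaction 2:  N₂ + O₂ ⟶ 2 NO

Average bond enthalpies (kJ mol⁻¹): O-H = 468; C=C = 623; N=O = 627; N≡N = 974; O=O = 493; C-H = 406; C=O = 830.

Reaction 1:
  Bonds broken (reactants):
    C-H: 4 × 406 = 1624
    C=C: 1 × 623 = 623
    O=O: 3 × 493 = 1479
    Σ(broken) = 3726 kJ
  Bonds formed (products):
    C=O: 4 × 830 = 3320
    O-H: 4 × 468 = 1872
    Σ(formed) = 5192 kJ
  ΔH_1 = 3726 − 5192 = −1466 kJ
Reaction 2:
  Bonds broken (reactants):
    N≡N: 1 × 974 = 974
    O=O: 1 × 493 = 493
    Σ(broken) = 1467 kJ
  Bonds formed (products):
    N=O: 2 × 627 = 1254
    Σ(formed) = 1254 kJ
  ΔH_2 = 1467 − 1254 = +213 kJ
ΔH_1 − ΔH_2 = −1679 kJ, so reaction 1 has the more negative ΔH; |ΔH_1 − ΔH_2| = 1679 kJ.

Reaction 1, by 1679 kJ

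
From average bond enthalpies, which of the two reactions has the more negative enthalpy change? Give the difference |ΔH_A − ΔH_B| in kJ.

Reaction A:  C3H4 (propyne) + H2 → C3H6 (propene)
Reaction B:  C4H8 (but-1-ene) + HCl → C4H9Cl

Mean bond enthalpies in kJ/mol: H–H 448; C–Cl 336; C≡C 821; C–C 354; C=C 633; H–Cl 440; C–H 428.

Reaction A:
  Bonds broken (reactants):
    C≡C: 1 × 821 = 821
    C–C: 1 × 354 = 354
    C–H: 4 × 428 = 1712
    H–H: 1 × 448 = 448
    Σ(broken) = 3335 kJ
  Bonds formed (products):
    C–C: 1 × 354 = 354
    C–H: 6 × 428 = 2568
    C=C: 1 × 633 = 633
    Σ(formed) = 3555 kJ
  ΔH_A = 3335 − 3555 = −220 kJ
Reaction B:
  Bonds broken (reactants):
    C–C: 2 × 354 = 708
    C–H: 8 × 428 = 3424
    C=C: 1 × 633 = 633
    H–Cl: 1 × 440 = 440
    Σ(broken) = 5205 kJ
  Bonds formed (products):
    C–C: 3 × 354 = 1062
    C–Cl: 1 × 336 = 336
    C–H: 9 × 428 = 3852
    Σ(formed) = 5250 kJ
  ΔH_B = 5205 − 5250 = −45 kJ
ΔH_A − ΔH_B = −175 kJ, so reaction A has the more negative ΔH; |ΔH_A − ΔH_B| = 175 kJ.

Reaction A, by 175 kJ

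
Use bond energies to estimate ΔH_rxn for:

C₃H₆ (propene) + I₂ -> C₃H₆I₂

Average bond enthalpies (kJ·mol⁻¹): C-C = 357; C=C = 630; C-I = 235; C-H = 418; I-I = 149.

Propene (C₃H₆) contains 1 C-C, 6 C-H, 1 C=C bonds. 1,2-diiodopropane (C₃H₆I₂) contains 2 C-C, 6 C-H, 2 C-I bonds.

Bonds broken (reactants):
  C-C: 1 × 357 = 357
  C-H: 6 × 418 = 2508
  C=C: 1 × 630 = 630
  I-I: 1 × 149 = 149
  Σ(broken) = 3644 kJ
Bonds formed (products):
  C-C: 2 × 357 = 714
  C-H: 6 × 418 = 2508
  C-I: 2 × 235 = 470
  Σ(formed) = 3692 kJ
ΔH = Σ(broken) − Σ(formed) = 3644 − 3692 = −48 kJ

ΔH ≈ −48 kJ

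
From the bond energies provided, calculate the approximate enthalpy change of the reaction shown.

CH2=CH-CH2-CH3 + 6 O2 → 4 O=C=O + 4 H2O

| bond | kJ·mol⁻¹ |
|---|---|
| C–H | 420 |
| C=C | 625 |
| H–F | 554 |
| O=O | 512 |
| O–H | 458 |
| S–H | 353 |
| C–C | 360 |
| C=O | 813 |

ΔH ≈ −2391 kJ

Bonds broken (reactants):
  C–C: 2 × 360 = 720
  C–H: 8 × 420 = 3360
  C=C: 1 × 625 = 625
  O=O: 6 × 512 = 3072
  Σ(broken) = 7777 kJ
Bonds formed (products):
  C=O: 8 × 813 = 6504
  O–H: 8 × 458 = 3664
  Σ(formed) = 10168 kJ
ΔH = Σ(broken) − Σ(formed) = 7777 − 10168 = −2391 kJ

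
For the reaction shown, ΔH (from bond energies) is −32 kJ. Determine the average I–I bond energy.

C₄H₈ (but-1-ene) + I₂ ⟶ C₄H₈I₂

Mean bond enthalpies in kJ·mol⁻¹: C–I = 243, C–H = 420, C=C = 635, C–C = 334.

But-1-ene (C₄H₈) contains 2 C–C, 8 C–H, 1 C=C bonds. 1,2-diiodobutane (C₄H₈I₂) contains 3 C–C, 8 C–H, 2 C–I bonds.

D(I–I) ≈ 153 kJ/mol

Let D be the I–I bond energy.
Σ(broken) = 2×334 + 8×420 + 1×635 + 1×D = 4663 + D
Σ(formed) = 3×334 + 8×420 + 2×243 = 4848
ΔH = Σ(broken) − Σ(formed) = (4663 + D) − (4848) = −185 + D
Setting this equal to −32 kJ gives D = 153 kJ/mol.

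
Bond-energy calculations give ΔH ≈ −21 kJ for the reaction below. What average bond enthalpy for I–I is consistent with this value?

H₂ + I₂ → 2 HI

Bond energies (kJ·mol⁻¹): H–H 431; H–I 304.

Let D be the I–I bond energy.
Σ(broken) = 1×431 + 1×D = 431 + D
Σ(formed) = 2×304 = 608
ΔH = Σ(broken) − Σ(formed) = (431 + D) − (608) = −177 + D
Setting this equal to −21 kJ gives D = 156 kJ/mol.

D(I–I) ≈ 156 kJ/mol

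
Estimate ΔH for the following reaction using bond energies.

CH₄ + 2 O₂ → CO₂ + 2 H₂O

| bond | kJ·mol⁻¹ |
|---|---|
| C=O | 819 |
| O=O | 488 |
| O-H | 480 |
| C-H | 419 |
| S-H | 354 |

Bonds broken (reactants):
  C-H: 4 × 419 = 1676
  O=O: 2 × 488 = 976
  Σ(broken) = 2652 kJ
Bonds formed (products):
  C=O: 2 × 819 = 1638
  O-H: 4 × 480 = 1920
  Σ(formed) = 3558 kJ
ΔH = Σ(broken) − Σ(formed) = 2652 − 3558 = −906 kJ

ΔH ≈ −906 kJ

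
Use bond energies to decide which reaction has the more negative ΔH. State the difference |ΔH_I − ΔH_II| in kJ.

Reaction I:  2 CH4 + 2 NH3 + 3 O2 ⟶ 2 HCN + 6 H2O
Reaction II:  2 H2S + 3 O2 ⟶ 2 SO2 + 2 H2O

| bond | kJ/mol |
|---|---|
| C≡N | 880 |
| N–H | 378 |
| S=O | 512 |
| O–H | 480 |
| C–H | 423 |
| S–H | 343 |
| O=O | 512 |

Reaction I:
  Bonds broken (reactants):
    C–H: 8 × 423 = 3384
    N–H: 6 × 378 = 2268
    O=O: 3 × 512 = 1536
    Σ(broken) = 7188 kJ
  Bonds formed (products):
    C≡N: 2 × 880 = 1760
    C–H: 2 × 423 = 846
    O–H: 12 × 480 = 5760
    Σ(formed) = 8366 kJ
  ΔH_I = 7188 − 8366 = −1178 kJ
Reaction II:
  Bonds broken (reactants):
    O=O: 3 × 512 = 1536
    S–H: 4 × 343 = 1372
    Σ(broken) = 2908 kJ
  Bonds formed (products):
    O–H: 4 × 480 = 1920
    S=O: 4 × 512 = 2048
    Σ(formed) = 3968 kJ
  ΔH_II = 2908 − 3968 = −1060 kJ
ΔH_I − ΔH_II = −118 kJ, so reaction I has the more negative ΔH; |ΔH_I − ΔH_II| = 118 kJ.

Reaction I, by 118 kJ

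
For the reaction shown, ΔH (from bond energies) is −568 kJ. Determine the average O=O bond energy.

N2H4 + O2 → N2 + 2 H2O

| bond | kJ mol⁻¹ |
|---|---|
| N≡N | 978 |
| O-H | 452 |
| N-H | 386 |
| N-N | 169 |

D(O=O) ≈ 505 kJ/mol

Let D be the O=O bond energy.
Σ(broken) = 4×386 + 1×169 + 1×D = 1713 + D
Σ(formed) = 1×978 + 4×452 = 2786
ΔH = Σ(broken) − Σ(formed) = (1713 + D) − (2786) = −1073 + D
Setting this equal to −568 kJ gives D = 505 kJ/mol.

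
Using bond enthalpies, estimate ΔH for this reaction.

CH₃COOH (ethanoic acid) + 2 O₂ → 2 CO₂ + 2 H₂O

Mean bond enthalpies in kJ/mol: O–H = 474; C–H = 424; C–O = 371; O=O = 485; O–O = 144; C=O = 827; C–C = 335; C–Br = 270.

Bonds broken (reactants):
  C–C: 1 × 335 = 335
  C–H: 3 × 424 = 1272
  C–O: 1 × 371 = 371
  C=O: 1 × 827 = 827
  O–H: 1 × 474 = 474
  O=O: 2 × 485 = 970
  Σ(broken) = 4249 kJ
Bonds formed (products):
  C=O: 4 × 827 = 3308
  O–H: 4 × 474 = 1896
  Σ(formed) = 5204 kJ
ΔH = Σ(broken) − Σ(formed) = 4249 − 5204 = −955 kJ

ΔH ≈ −955 kJ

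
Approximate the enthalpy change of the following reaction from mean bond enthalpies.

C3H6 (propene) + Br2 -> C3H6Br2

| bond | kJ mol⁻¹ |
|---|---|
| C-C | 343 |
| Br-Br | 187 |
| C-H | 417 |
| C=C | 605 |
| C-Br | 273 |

ΔH ≈ −97 kJ

Bonds broken (reactants):
  Br-Br: 1 × 187 = 187
  C-C: 1 × 343 = 343
  C-H: 6 × 417 = 2502
  C=C: 1 × 605 = 605
  Σ(broken) = 3637 kJ
Bonds formed (products):
  C-Br: 2 × 273 = 546
  C-C: 2 × 343 = 686
  C-H: 6 × 417 = 2502
  Σ(formed) = 3734 kJ
ΔH = Σ(broken) − Σ(formed) = 3637 − 3734 = −97 kJ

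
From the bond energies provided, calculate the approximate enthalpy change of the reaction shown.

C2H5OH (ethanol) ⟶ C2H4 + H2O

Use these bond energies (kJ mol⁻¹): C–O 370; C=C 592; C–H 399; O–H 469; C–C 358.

ΔH ≈ +66 kJ

Bonds broken (reactants):
  C–C: 1 × 358 = 358
  C–H: 5 × 399 = 1995
  C–O: 1 × 370 = 370
  O–H: 1 × 469 = 469
  Σ(broken) = 3192 kJ
Bonds formed (products):
  C–H: 4 × 399 = 1596
  C=C: 1 × 592 = 592
  O–H: 2 × 469 = 938
  Σ(formed) = 3126 kJ
ΔH = Σ(broken) − Σ(formed) = 3192 − 3126 = +66 kJ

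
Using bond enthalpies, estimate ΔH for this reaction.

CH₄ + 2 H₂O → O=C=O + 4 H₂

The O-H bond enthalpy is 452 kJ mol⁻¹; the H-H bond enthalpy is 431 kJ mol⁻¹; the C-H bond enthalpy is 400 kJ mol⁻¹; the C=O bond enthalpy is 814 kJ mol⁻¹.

ΔH ≈ +56 kJ

Bonds broken (reactants):
  C-H: 4 × 400 = 1600
  O-H: 4 × 452 = 1808
  Σ(broken) = 3408 kJ
Bonds formed (products):
  C=O: 2 × 814 = 1628
  H-H: 4 × 431 = 1724
  Σ(formed) = 3352 kJ
ΔH = Σ(broken) − Σ(formed) = 3408 − 3352 = +56 kJ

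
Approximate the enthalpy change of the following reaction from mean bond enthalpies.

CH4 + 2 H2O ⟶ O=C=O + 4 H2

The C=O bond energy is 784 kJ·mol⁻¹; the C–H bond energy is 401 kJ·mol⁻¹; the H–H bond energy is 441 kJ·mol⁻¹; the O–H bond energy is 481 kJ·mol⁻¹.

ΔH ≈ +196 kJ

Bonds broken (reactants):
  C–H: 4 × 401 = 1604
  O–H: 4 × 481 = 1924
  Σ(broken) = 3528 kJ
Bonds formed (products):
  C=O: 2 × 784 = 1568
  H–H: 4 × 441 = 1764
  Σ(formed) = 3332 kJ
ΔH = Σ(broken) − Σ(formed) = 3528 − 3332 = +196 kJ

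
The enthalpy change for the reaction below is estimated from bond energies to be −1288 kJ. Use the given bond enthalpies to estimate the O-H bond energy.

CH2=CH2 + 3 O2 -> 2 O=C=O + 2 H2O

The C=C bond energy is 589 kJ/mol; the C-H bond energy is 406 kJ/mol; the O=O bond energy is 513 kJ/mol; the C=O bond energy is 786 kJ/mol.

D(O-H) ≈ 474 kJ/mol

Let D be the O-H bond energy.
Σ(broken) = 4×406 + 1×589 + 3×513 = 3752
Σ(formed) = 4×786 + 4×D = 3144 + 4D
ΔH = Σ(broken) − Σ(formed) = (3752) − (3144 + 4D) = +608 − 4D
Setting this equal to −1288 kJ gives 4D = 1896, so D = 474 kJ/mol.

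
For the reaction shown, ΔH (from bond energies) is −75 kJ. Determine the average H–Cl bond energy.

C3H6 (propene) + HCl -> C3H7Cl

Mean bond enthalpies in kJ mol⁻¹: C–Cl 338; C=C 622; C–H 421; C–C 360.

Let D be the H–Cl bond energy.
Σ(broken) = 1×360 + 6×421 + 1×622 + 1×D = 3508 + D
Σ(formed) = 2×360 + 1×338 + 7×421 = 4005
ΔH = Σ(broken) − Σ(formed) = (3508 + D) − (4005) = −497 + D
Setting this equal to −75 kJ gives D = 422 kJ/mol.

D(H–Cl) ≈ 422 kJ/mol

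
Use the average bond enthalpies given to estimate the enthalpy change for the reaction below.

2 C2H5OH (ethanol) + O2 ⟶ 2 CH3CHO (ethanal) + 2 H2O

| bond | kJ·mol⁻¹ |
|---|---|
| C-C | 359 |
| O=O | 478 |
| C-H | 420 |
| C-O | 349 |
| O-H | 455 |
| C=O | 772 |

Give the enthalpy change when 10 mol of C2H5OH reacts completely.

ΔH = −2190 kJ

Bonds broken (reactants):
  C-C: 2 × 359 = 718
  C-H: 10 × 420 = 4200
  C-O: 2 × 349 = 698
  O-H: 2 × 455 = 910
  O=O: 1 × 478 = 478
  Σ(broken) = 7004 kJ
Bonds formed (products):
  C-C: 2 × 359 = 718
  C-H: 8 × 420 = 3360
  C=O: 2 × 772 = 1544
  O-H: 4 × 455 = 1820
  Σ(formed) = 7442 kJ
ΔH = Σ(broken) − Σ(formed) = 7004 − 7442 = −438 kJ
For 5× the reaction as written: 5 × (−438) = −2190 kJ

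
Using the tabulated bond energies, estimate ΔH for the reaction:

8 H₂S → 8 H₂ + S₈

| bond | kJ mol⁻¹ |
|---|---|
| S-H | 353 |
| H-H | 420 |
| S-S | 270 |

Bonds broken (reactants):
  S-H: 16 × 353 = 5648
  Σ(broken) = 5648 kJ
Bonds formed (products):
  H-H: 8 × 420 = 3360
  S-S: 8 × 270 = 2160
  Σ(formed) = 5520 kJ
ΔH = Σ(broken) − Σ(formed) = 5648 − 5520 = +128 kJ

ΔH ≈ +128 kJ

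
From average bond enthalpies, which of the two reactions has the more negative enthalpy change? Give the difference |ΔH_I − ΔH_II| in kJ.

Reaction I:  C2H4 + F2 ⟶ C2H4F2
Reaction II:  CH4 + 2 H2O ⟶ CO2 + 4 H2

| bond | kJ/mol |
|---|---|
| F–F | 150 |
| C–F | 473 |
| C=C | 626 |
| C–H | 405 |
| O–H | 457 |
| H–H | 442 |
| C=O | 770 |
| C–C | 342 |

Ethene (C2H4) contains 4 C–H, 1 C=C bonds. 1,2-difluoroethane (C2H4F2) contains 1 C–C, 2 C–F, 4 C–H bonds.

Reaction I:
  Bonds broken (reactants):
    C–H: 4 × 405 = 1620
    C=C: 1 × 626 = 626
    F–F: 1 × 150 = 150
    Σ(broken) = 2396 kJ
  Bonds formed (products):
    C–C: 1 × 342 = 342
    C–F: 2 × 473 = 946
    C–H: 4 × 405 = 1620
    Σ(formed) = 2908 kJ
  ΔH_I = 2396 − 2908 = −512 kJ
Reaction II:
  Bonds broken (reactants):
    C–H: 4 × 405 = 1620
    O–H: 4 × 457 = 1828
    Σ(broken) = 3448 kJ
  Bonds formed (products):
    C=O: 2 × 770 = 1540
    H–H: 4 × 442 = 1768
    Σ(formed) = 3308 kJ
  ΔH_II = 3448 − 3308 = +140 kJ
ΔH_I − ΔH_II = −652 kJ, so reaction I has the more negative ΔH; |ΔH_I − ΔH_II| = 652 kJ.

Reaction I, by 652 kJ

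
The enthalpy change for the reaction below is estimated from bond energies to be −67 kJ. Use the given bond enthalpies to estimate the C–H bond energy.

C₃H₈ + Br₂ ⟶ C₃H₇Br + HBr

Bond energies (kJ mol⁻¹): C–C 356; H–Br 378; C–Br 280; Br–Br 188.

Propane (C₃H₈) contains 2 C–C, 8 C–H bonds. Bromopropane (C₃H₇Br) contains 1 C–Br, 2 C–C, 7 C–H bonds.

D(C–H) ≈ 403 kJ/mol

Let D be the C–H bond energy.
Σ(broken) = 1×188 + 2×356 + 8×D = 900 + 8D
Σ(formed) = 1×280 + 2×356 + 7×D + 1×378 = 1370 + 7D
ΔH = Σ(broken) − Σ(formed) = (900 + 8D) − (1370 + 7D) = −470 + D
Setting this equal to −67 kJ gives D = 403 kJ/mol.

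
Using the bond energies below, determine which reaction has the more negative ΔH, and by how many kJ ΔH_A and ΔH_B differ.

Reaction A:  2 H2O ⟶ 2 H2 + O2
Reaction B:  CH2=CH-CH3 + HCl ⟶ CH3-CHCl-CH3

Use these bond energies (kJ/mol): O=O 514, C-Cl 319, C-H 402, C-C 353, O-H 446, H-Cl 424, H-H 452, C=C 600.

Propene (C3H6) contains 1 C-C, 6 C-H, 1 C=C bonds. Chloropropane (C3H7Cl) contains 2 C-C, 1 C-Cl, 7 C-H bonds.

Reaction A:
  Bonds broken (reactants):
    O-H: 4 × 446 = 1784
    Σ(broken) = 1784 kJ
  Bonds formed (products):
    H-H: 2 × 452 = 904
    O=O: 1 × 514 = 514
    Σ(formed) = 1418 kJ
  ΔH_A = 1784 − 1418 = +366 kJ
Reaction B:
  Bonds broken (reactants):
    C-C: 1 × 353 = 353
    C-H: 6 × 402 = 2412
    C=C: 1 × 600 = 600
    H-Cl: 1 × 424 = 424
    Σ(broken) = 3789 kJ
  Bonds formed (products):
    C-C: 2 × 353 = 706
    C-Cl: 1 × 319 = 319
    C-H: 7 × 402 = 2814
    Σ(formed) = 3839 kJ
  ΔH_B = 3789 − 3839 = −50 kJ
ΔH_A − ΔH_B = +416 kJ, so reaction B has the more negative ΔH; |ΔH_A − ΔH_B| = 416 kJ.

Reaction B, by 416 kJ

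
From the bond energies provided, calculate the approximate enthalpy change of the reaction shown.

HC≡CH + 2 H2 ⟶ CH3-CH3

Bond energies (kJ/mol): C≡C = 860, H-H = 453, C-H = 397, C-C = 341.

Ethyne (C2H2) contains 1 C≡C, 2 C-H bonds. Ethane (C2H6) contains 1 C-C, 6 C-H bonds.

Bonds broken (reactants):
  C≡C: 1 × 860 = 860
  C-H: 2 × 397 = 794
  H-H: 2 × 453 = 906
  Σ(broken) = 2560 kJ
Bonds formed (products):
  C-C: 1 × 341 = 341
  C-H: 6 × 397 = 2382
  Σ(formed) = 2723 kJ
ΔH = Σ(broken) − Σ(formed) = 2560 − 2723 = −163 kJ

ΔH ≈ −163 kJ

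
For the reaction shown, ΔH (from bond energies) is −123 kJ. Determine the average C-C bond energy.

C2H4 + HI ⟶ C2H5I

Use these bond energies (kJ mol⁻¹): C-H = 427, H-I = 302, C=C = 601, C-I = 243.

D(C-C) ≈ 356 kJ/mol

Let D be the C-C bond energy.
Σ(broken) = 4×427 + 1×601 + 1×302 = 2611
Σ(formed) = 1×D + 5×427 + 1×243 = 2378 + D
ΔH = Σ(broken) − Σ(formed) = (2611) − (2378 + D) = +233 − D
Setting this equal to −123 kJ gives D = 356 kJ/mol.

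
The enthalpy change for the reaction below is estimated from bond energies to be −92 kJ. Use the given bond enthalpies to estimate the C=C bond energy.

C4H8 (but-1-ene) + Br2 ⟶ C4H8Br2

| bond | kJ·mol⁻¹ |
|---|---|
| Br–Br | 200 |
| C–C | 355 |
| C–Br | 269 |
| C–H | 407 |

Let D be the C=C bond energy.
Σ(broken) = 1×200 + 2×355 + 8×407 + 1×D = 4166 + D
Σ(formed) = 2×269 + 3×355 + 8×407 = 4859
ΔH = Σ(broken) − Σ(formed) = (4166 + D) − (4859) = −693 + D
Setting this equal to −92 kJ gives D = 601 kJ/mol.

D(C=C) ≈ 601 kJ/mol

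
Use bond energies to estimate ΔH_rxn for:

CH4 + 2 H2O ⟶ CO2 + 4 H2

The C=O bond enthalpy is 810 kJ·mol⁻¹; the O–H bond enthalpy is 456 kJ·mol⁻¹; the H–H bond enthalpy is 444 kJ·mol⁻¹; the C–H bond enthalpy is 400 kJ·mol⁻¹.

ΔH ≈ +28 kJ

Bonds broken (reactants):
  C–H: 4 × 400 = 1600
  O–H: 4 × 456 = 1824
  Σ(broken) = 3424 kJ
Bonds formed (products):
  C=O: 2 × 810 = 1620
  H–H: 4 × 444 = 1776
  Σ(formed) = 3396 kJ
ΔH = Σ(broken) − Σ(formed) = 3424 − 3396 = +28 kJ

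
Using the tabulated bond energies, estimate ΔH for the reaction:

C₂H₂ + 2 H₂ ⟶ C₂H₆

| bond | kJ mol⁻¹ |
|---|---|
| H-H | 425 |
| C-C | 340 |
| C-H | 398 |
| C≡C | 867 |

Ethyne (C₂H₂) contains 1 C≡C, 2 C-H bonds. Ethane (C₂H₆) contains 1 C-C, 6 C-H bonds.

Bonds broken (reactants):
  C≡C: 1 × 867 = 867
  C-H: 2 × 398 = 796
  H-H: 2 × 425 = 850
  Σ(broken) = 2513 kJ
Bonds formed (products):
  C-C: 1 × 340 = 340
  C-H: 6 × 398 = 2388
  Σ(formed) = 2728 kJ
ΔH = Σ(broken) − Σ(formed) = 2513 − 2728 = −215 kJ

ΔH ≈ −215 kJ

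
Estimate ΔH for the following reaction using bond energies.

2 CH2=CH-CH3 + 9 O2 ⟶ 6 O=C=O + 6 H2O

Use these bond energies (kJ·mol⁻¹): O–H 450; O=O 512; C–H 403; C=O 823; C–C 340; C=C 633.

ΔH ≈ −3886 kJ

Bonds broken (reactants):
  C–C: 2 × 340 = 680
  C–H: 12 × 403 = 4836
  C=C: 2 × 633 = 1266
  O=O: 9 × 512 = 4608
  Σ(broken) = 11390 kJ
Bonds formed (products):
  C=O: 12 × 823 = 9876
  O–H: 12 × 450 = 5400
  Σ(formed) = 15276 kJ
ΔH = Σ(broken) − Σ(formed) = 11390 − 15276 = −3886 kJ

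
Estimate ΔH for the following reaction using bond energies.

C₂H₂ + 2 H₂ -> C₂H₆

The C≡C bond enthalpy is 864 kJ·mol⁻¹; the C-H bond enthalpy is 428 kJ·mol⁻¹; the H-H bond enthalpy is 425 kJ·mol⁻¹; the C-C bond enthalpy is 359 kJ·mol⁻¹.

Bonds broken (reactants):
  C≡C: 1 × 864 = 864
  C-H: 2 × 428 = 856
  H-H: 2 × 425 = 850
  Σ(broken) = 2570 kJ
Bonds formed (products):
  C-C: 1 × 359 = 359
  C-H: 6 × 428 = 2568
  Σ(formed) = 2927 kJ
ΔH = Σ(broken) − Σ(formed) = 2570 − 2927 = −357 kJ

ΔH ≈ −357 kJ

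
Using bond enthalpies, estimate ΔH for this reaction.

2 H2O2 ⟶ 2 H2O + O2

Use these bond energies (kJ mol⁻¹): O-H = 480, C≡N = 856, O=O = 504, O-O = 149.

Bonds broken (reactants):
  O-H: 4 × 480 = 1920
  O-O: 2 × 149 = 298
  Σ(broken) = 2218 kJ
Bonds formed (products):
  O-H: 4 × 480 = 1920
  O=O: 1 × 504 = 504
  Σ(formed) = 2424 kJ
ΔH = Σ(broken) − Σ(formed) = 2218 − 2424 = −206 kJ

ΔH ≈ −206 kJ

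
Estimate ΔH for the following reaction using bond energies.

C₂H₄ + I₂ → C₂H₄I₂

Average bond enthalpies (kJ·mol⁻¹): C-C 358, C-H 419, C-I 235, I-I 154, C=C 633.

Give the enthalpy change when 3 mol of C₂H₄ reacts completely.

ΔH = −123 kJ

Bonds broken (reactants):
  C-H: 4 × 419 = 1676
  C=C: 1 × 633 = 633
  I-I: 1 × 154 = 154
  Σ(broken) = 2463 kJ
Bonds formed (products):
  C-C: 1 × 358 = 358
  C-H: 4 × 419 = 1676
  C-I: 2 × 235 = 470
  Σ(formed) = 2504 kJ
ΔH = Σ(broken) − Σ(formed) = 2463 − 2504 = −41 kJ
For 3× the reaction as written: 3 × (−41) = −123 kJ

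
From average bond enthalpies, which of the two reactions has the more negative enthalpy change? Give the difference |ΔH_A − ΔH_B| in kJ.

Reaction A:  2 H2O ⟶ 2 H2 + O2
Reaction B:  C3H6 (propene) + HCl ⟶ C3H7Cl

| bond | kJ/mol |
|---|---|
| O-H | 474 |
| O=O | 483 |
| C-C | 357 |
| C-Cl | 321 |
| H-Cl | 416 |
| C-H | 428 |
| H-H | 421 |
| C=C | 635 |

Reaction B, by 626 kJ

Reaction A:
  Bonds broken (reactants):
    O-H: 4 × 474 = 1896
    Σ(broken) = 1896 kJ
  Bonds formed (products):
    H-H: 2 × 421 = 842
    O=O: 1 × 483 = 483
    Σ(formed) = 1325 kJ
  ΔH_A = 1896 − 1325 = +571 kJ
Reaction B:
  Bonds broken (reactants):
    C-C: 1 × 357 = 357
    C-H: 6 × 428 = 2568
    C=C: 1 × 635 = 635
    H-Cl: 1 × 416 = 416
    Σ(broken) = 3976 kJ
  Bonds formed (products):
    C-C: 2 × 357 = 714
    C-Cl: 1 × 321 = 321
    C-H: 7 × 428 = 2996
    Σ(formed) = 4031 kJ
  ΔH_B = 3976 − 4031 = −55 kJ
ΔH_A − ΔH_B = +626 kJ, so reaction B has the more negative ΔH; |ΔH_A − ΔH_B| = 626 kJ.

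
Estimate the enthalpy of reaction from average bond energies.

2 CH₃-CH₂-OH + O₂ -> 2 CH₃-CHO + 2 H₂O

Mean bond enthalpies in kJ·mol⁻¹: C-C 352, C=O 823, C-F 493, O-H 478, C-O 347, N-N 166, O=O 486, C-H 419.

ΔH ≈ −584 kJ

Bonds broken (reactants):
  C-C: 2 × 352 = 704
  C-H: 10 × 419 = 4190
  C-O: 2 × 347 = 694
  O-H: 2 × 478 = 956
  O=O: 1 × 486 = 486
  Σ(broken) = 7030 kJ
Bonds formed (products):
  C-C: 2 × 352 = 704
  C-H: 8 × 419 = 3352
  C=O: 2 × 823 = 1646
  O-H: 4 × 478 = 1912
  Σ(formed) = 7614 kJ
ΔH = Σ(broken) − Σ(formed) = 7030 − 7614 = −584 kJ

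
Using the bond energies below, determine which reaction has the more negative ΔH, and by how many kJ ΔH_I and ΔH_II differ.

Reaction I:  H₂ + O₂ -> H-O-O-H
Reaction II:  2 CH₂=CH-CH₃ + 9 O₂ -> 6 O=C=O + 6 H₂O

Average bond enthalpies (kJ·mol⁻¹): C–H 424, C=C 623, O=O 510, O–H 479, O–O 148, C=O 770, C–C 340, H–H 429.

Reaction I:
  Bonds broken (reactants):
    H–H: 1 × 429 = 429
    O=O: 1 × 510 = 510
    Σ(broken) = 939 kJ
  Bonds formed (products):
    O–H: 2 × 479 = 958
    O–O: 1 × 148 = 148
    Σ(formed) = 1106 kJ
  ΔH_I = 939 − 1106 = −167 kJ
Reaction II:
  Bonds broken (reactants):
    C–C: 2 × 340 = 680
    C–H: 12 × 424 = 5088
    C=C: 2 × 623 = 1246
    O=O: 9 × 510 = 4590
    Σ(broken) = 11604 kJ
  Bonds formed (products):
    C=O: 12 × 770 = 9240
    O–H: 12 × 479 = 5748
    Σ(formed) = 14988 kJ
  ΔH_II = 11604 − 14988 = −3384 kJ
ΔH_I − ΔH_II = +3217 kJ, so reaction II has the more negative ΔH; |ΔH_I − ΔH_II| = 3217 kJ.

Reaction II, by 3217 kJ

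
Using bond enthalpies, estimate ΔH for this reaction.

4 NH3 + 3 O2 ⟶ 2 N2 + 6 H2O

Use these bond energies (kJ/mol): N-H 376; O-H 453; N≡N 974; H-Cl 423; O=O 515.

Bonds broken (reactants):
  N-H: 12 × 376 = 4512
  O=O: 3 × 515 = 1545
  Σ(broken) = 6057 kJ
Bonds formed (products):
  N≡N: 2 × 974 = 1948
  O-H: 12 × 453 = 5436
  Σ(formed) = 7384 kJ
ΔH = Σ(broken) − Σ(formed) = 6057 − 7384 = −1327 kJ

ΔH ≈ −1327 kJ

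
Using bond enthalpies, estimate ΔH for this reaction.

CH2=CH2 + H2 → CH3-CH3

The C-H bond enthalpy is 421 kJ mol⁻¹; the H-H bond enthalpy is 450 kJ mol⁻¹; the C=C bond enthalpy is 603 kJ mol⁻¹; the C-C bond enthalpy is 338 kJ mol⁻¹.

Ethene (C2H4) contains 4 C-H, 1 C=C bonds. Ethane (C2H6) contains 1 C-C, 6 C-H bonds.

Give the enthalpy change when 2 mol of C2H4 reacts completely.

Bonds broken (reactants):
  C-H: 4 × 421 = 1684
  C=C: 1 × 603 = 603
  H-H: 1 × 450 = 450
  Σ(broken) = 2737 kJ
Bonds formed (products):
  C-C: 1 × 338 = 338
  C-H: 6 × 421 = 2526
  Σ(formed) = 2864 kJ
ΔH = Σ(broken) − Σ(formed) = 2737 − 2864 = −127 kJ
For 2× the reaction as written: 2 × (−127) = −254 kJ

ΔH = −254 kJ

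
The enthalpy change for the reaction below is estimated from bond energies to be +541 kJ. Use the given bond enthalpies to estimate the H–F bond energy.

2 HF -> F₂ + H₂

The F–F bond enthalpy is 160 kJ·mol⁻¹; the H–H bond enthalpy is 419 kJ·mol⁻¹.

Let D be the H–F bond energy.
Σ(broken) = 2×D = 2D
Σ(formed) = 1×160 + 1×419 = 579
ΔH = Σ(broken) − Σ(formed) = (2D) − (579) = −579 + 2D
Setting this equal to +541 kJ gives 2D = 1120, so D = 560 kJ/mol.

D(H–F) ≈ 560 kJ/mol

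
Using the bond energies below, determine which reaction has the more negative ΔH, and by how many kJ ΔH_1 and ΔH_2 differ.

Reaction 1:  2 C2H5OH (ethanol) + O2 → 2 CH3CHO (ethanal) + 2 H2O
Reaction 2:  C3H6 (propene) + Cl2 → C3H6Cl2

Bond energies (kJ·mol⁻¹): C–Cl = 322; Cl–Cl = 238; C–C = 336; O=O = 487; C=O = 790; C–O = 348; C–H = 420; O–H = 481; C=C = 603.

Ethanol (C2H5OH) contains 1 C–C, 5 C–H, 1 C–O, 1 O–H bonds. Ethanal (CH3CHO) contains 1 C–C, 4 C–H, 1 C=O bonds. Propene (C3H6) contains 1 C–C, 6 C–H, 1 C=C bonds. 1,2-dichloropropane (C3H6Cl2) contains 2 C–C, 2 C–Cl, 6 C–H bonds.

Reaction 1:
  Bonds broken (reactants):
    C–C: 2 × 336 = 672
    C–H: 10 × 420 = 4200
    C–O: 2 × 348 = 696
    O–H: 2 × 481 = 962
    O=O: 1 × 487 = 487
    Σ(broken) = 7017 kJ
  Bonds formed (products):
    C–C: 2 × 336 = 672
    C–H: 8 × 420 = 3360
    C=O: 2 × 790 = 1580
    O–H: 4 × 481 = 1924
    Σ(formed) = 7536 kJ
  ΔH_1 = 7017 − 7536 = −519 kJ
Reaction 2:
  Bonds broken (reactants):
    C–C: 1 × 336 = 336
    C–H: 6 × 420 = 2520
    C=C: 1 × 603 = 603
    Cl–Cl: 1 × 238 = 238
    Σ(broken) = 3697 kJ
  Bonds formed (products):
    C–C: 2 × 336 = 672
    C–Cl: 2 × 322 = 644
    C–H: 6 × 420 = 2520
    Σ(formed) = 3836 kJ
  ΔH_2 = 3697 − 3836 = −139 kJ
ΔH_1 − ΔH_2 = −380 kJ, so reaction 1 has the more negative ΔH; |ΔH_1 − ΔH_2| = 380 kJ.

Reaction 1, by 380 kJ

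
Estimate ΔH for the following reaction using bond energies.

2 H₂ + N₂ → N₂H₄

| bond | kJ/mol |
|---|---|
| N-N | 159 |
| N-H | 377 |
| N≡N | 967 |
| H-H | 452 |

Bonds broken (reactants):
  H-H: 2 × 452 = 904
  N≡N: 1 × 967 = 967
  Σ(broken) = 1871 kJ
Bonds formed (products):
  N-H: 4 × 377 = 1508
  N-N: 1 × 159 = 159
  Σ(formed) = 1667 kJ
ΔH = Σ(broken) − Σ(formed) = 1871 − 1667 = +204 kJ

ΔH ≈ +204 kJ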